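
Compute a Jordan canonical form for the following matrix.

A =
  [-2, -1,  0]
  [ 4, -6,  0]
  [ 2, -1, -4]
J_2(-4) ⊕ J_1(-4)

The characteristic polynomial is
  det(x·I − A) = x^3 + 12*x^2 + 48*x + 64 = (x + 4)^3

Eigenvalues and multiplicities (the geometric multiplicity of λ is n − rank(A − λI), which equals the number of Jordan blocks for λ):
  λ = -4: algebraic multiplicity = 3, geometric multiplicity = 2

Determining the block sizes for each eigenvalue:
  λ = -4: 2 blocks summing to 3 forces exactly one block of size 2 and the rest size 1 → block sizes [2, 1]

Assembling the blocks gives a Jordan form
J =
  [-4,  1,  0]
  [ 0, -4,  0]
  [ 0,  0, -4]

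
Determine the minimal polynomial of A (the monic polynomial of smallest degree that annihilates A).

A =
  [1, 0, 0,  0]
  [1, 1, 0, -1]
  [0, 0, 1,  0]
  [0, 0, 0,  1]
x^2 - 2*x + 1

The characteristic polynomial is χ_A(x) = (x - 1)^4, so the eigenvalues are known. The minimal polynomial is
  m_A(x) = Π_λ (x − λ)^{k_λ}
where k_λ is the size of the *largest* Jordan block for λ (equivalently, the smallest k with (A − λI)^k v = 0 for every generalised eigenvector v of λ).

  λ = 1: largest Jordan block has size 2, contributing (x − 1)^2

So m_A(x) = (x - 1)^2 = x^2 - 2*x + 1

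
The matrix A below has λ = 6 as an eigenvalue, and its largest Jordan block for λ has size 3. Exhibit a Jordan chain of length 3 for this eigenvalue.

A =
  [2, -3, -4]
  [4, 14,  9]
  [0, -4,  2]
A Jordan chain for λ = 6 of length 3:
v_1 = (4, 16, -16)ᵀ
v_2 = (-4, 4, 0)ᵀ
v_3 = (1, 0, 0)ᵀ

Let N = A − (6)·I. We want v_3 with N^3 v_3 = 0 but N^2 v_3 ≠ 0; then v_{j-1} := N · v_j for j = 3, …, 2.

Pick v_3 = (1, 0, 0)ᵀ.
Then v_2 = N · v_3 = (-4, 4, 0)ᵀ.
Then v_1 = N · v_2 = (4, 16, -16)ᵀ.

Sanity check: (A − (6)·I) v_1 = (0, 0, 0)ᵀ = 0. ✓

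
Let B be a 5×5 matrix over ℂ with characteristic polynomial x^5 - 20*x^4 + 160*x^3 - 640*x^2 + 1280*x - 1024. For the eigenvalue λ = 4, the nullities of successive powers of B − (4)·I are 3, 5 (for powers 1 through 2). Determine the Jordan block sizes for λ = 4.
Block sizes for λ = 4: [2, 2, 1]

From the dimensions of kernels of powers, the number of Jordan blocks of size at least j is d_j − d_{j−1} where d_j = dim ker(N^j) (with d_0 = 0). Computing the differences gives [3, 2].
The number of blocks of size exactly k is (#blocks of size ≥ k) − (#blocks of size ≥ k + 1), so the partition is: 1 block(s) of size 1, 2 block(s) of size 2.
In nonincreasing order the block sizes are [2, 2, 1].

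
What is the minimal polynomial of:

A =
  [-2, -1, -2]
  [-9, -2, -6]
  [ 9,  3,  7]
x^2 - 2*x + 1

The characteristic polynomial is χ_A(x) = (x - 1)^3, so the eigenvalues are known. The minimal polynomial is
  m_A(x) = Π_λ (x − λ)^{k_λ}
where k_λ is the size of the *largest* Jordan block for λ (equivalently, the smallest k with (A − λI)^k v = 0 for every generalised eigenvector v of λ).

  λ = 1: largest Jordan block has size 2, contributing (x − 1)^2

So m_A(x) = (x - 1)^2 = x^2 - 2*x + 1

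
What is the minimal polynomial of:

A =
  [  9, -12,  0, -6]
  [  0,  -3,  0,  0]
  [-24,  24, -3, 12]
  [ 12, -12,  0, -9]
x^2 - 9

The characteristic polynomial is χ_A(x) = (x - 3)*(x + 3)^3, so the eigenvalues are known. The minimal polynomial is
  m_A(x) = Π_λ (x − λ)^{k_λ}
where k_λ is the size of the *largest* Jordan block for λ (equivalently, the smallest k with (A − λI)^k v = 0 for every generalised eigenvector v of λ).

  λ = -3: largest Jordan block has size 1, contributing (x + 3)
  λ = 3: largest Jordan block has size 1, contributing (x − 3)

So m_A(x) = (x - 3)*(x + 3) = x^2 - 9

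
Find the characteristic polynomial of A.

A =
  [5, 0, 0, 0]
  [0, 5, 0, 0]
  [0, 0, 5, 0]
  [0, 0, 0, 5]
x^4 - 20*x^3 + 150*x^2 - 500*x + 625

Expanding det(x·I − A) (e.g. by cofactor expansion or by noting that A is similar to its Jordan form J, which has the same characteristic polynomial as A) gives
  χ_A(x) = x^4 - 20*x^3 + 150*x^2 - 500*x + 625
which factors as (x - 5)^4. The eigenvalues (with algebraic multiplicities) are λ = 5 with multiplicity 4.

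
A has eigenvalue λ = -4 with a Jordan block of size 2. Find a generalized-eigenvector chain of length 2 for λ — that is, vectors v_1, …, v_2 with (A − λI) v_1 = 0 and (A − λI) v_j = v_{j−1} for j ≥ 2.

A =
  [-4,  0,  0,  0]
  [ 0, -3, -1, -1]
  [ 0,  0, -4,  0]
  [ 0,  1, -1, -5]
A Jordan chain for λ = -4 of length 2:
v_1 = (0, 1, 0, 1)ᵀ
v_2 = (0, 1, 0, 0)ᵀ

Let N = A − (-4)·I. We want v_2 with N^2 v_2 = 0 but N^1 v_2 ≠ 0; then v_{j-1} := N · v_j for j = 2, …, 2.

Pick v_2 = (0, 1, 0, 0)ᵀ.
Then v_1 = N · v_2 = (0, 1, 0, 1)ᵀ.

Sanity check: (A − (-4)·I) v_1 = (0, 0, 0, 0)ᵀ = 0. ✓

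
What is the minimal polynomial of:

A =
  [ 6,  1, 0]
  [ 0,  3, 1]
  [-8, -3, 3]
x^3 - 12*x^2 + 48*x - 64

The characteristic polynomial is χ_A(x) = (x - 4)^3, so the eigenvalues are known. The minimal polynomial is
  m_A(x) = Π_λ (x − λ)^{k_λ}
where k_λ is the size of the *largest* Jordan block for λ (equivalently, the smallest k with (A − λI)^k v = 0 for every generalised eigenvector v of λ).

  λ = 4: largest Jordan block has size 3, contributing (x − 4)^3

So m_A(x) = (x - 4)^3 = x^3 - 12*x^2 + 48*x - 64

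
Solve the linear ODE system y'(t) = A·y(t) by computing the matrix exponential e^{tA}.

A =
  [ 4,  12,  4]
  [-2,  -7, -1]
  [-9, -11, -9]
e^{tA} =
  [2*t^2*exp(-4*t) + 8*t*exp(-4*t) + exp(-4*t), 8*t^2*exp(-4*t) + 12*t*exp(-4*t), 4*t*exp(-4*t)]
  [-t^2*exp(-4*t)/2 - 2*t*exp(-4*t), -2*t^2*exp(-4*t) - 3*t*exp(-4*t) + exp(-4*t), -t*exp(-4*t)]
  [-5*t^2*exp(-4*t)/2 - 9*t*exp(-4*t), -10*t^2*exp(-4*t) - 11*t*exp(-4*t), -5*t*exp(-4*t) + exp(-4*t)]

Strategy: write A = P · J · P⁻¹ where J is a Jordan canonical form, so e^{tA} = P · e^{tJ} · P⁻¹, and e^{tJ} can be computed block-by-block.

A has Jordan form
J =
  [-4,  1,  0]
  [ 0, -4,  1]
  [ 0,  0, -4]
(up to reordering of blocks).

Per-block formulas:
  For a 3×3 Jordan block J_3(-4): exp(t · J_3(-4)) = e^(-4t)·(I + t·N + (t^2/2)·N^2), where N is the 3×3 nilpotent shift.

After assembling e^{tJ} and conjugating by P, we get:

e^{tA} =
  [2*t^2*exp(-4*t) + 8*t*exp(-4*t) + exp(-4*t), 8*t^2*exp(-4*t) + 12*t*exp(-4*t), 4*t*exp(-4*t)]
  [-t^2*exp(-4*t)/2 - 2*t*exp(-4*t), -2*t^2*exp(-4*t) - 3*t*exp(-4*t) + exp(-4*t), -t*exp(-4*t)]
  [-5*t^2*exp(-4*t)/2 - 9*t*exp(-4*t), -10*t^2*exp(-4*t) - 11*t*exp(-4*t), -5*t*exp(-4*t) + exp(-4*t)]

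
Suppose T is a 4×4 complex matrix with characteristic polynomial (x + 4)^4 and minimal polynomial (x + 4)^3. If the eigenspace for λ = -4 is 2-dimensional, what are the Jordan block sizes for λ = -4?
Block sizes for λ = -4: [3, 1]

Step 1 — from the characteristic polynomial, algebraic multiplicity of λ = -4 is 4. From dim ker(T − (-4)·I) = 2, there are exactly 2 Jordan blocks for λ = -4.
Step 2 — from the minimal polynomial, the factor (x + 4)^3 tells us the largest block for λ = -4 has size 3.
Step 3 — with total size 4, 2 blocks, and largest block 3, the block sizes (in nonincreasing order) are [3, 1].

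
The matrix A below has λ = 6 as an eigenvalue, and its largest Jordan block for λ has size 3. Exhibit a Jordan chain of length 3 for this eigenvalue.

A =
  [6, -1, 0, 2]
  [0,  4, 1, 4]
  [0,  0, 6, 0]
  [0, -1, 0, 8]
A Jordan chain for λ = 6 of length 3:
v_1 = (-1, -2, 0, -1)ᵀ
v_2 = (0, 1, 0, 0)ᵀ
v_3 = (0, 0, 1, 0)ᵀ

Let N = A − (6)·I. We want v_3 with N^3 v_3 = 0 but N^2 v_3 ≠ 0; then v_{j-1} := N · v_j for j = 3, …, 2.

Pick v_3 = (0, 0, 1, 0)ᵀ.
Then v_2 = N · v_3 = (0, 1, 0, 0)ᵀ.
Then v_1 = N · v_2 = (-1, -2, 0, -1)ᵀ.

Sanity check: (A − (6)·I) v_1 = (0, 0, 0, 0)ᵀ = 0. ✓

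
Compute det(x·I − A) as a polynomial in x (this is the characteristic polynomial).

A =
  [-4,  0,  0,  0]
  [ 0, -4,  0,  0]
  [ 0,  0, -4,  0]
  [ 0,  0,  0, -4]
x^4 + 16*x^3 + 96*x^2 + 256*x + 256

Expanding det(x·I − A) (e.g. by cofactor expansion or by noting that A is similar to its Jordan form J, which has the same characteristic polynomial as A) gives
  χ_A(x) = x^4 + 16*x^3 + 96*x^2 + 256*x + 256
which factors as (x + 4)^4. The eigenvalues (with algebraic multiplicities) are λ = -4 with multiplicity 4.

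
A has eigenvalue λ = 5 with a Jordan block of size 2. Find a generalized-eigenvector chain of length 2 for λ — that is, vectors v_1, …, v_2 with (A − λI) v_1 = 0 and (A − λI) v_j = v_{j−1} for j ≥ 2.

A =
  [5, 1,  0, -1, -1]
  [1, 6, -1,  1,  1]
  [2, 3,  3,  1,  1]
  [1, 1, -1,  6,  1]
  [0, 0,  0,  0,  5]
A Jordan chain for λ = 5 of length 2:
v_1 = (0, 1, 2, 1, 0)ᵀ
v_2 = (1, 0, 0, 0, 0)ᵀ

Let N = A − (5)·I. We want v_2 with N^2 v_2 = 0 but N^1 v_2 ≠ 0; then v_{j-1} := N · v_j for j = 2, …, 2.

Pick v_2 = (1, 0, 0, 0, 0)ᵀ.
Then v_1 = N · v_2 = (0, 1, 2, 1, 0)ᵀ.

Sanity check: (A − (5)·I) v_1 = (0, 0, 0, 0, 0)ᵀ = 0. ✓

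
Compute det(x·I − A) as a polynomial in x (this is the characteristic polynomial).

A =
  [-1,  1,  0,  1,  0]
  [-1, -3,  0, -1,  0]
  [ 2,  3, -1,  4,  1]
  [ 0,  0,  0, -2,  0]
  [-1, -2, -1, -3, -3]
x^5 + 10*x^4 + 40*x^3 + 80*x^2 + 80*x + 32

Expanding det(x·I − A) (e.g. by cofactor expansion or by noting that A is similar to its Jordan form J, which has the same characteristic polynomial as A) gives
  χ_A(x) = x^5 + 10*x^4 + 40*x^3 + 80*x^2 + 80*x + 32
which factors as (x + 2)^5. The eigenvalues (with algebraic multiplicities) are λ = -2 with multiplicity 5.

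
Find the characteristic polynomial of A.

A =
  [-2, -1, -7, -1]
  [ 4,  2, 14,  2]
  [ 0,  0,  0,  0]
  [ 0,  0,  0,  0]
x^4

Expanding det(x·I − A) (e.g. by cofactor expansion or by noting that A is similar to its Jordan form J, which has the same characteristic polynomial as A) gives
  χ_A(x) = x^4
which factors as x^4. The eigenvalues (with algebraic multiplicities) are λ = 0 with multiplicity 4.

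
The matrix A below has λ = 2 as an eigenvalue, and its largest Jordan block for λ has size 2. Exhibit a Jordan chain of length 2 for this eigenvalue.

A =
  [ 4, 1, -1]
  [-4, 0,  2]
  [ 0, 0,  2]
A Jordan chain for λ = 2 of length 2:
v_1 = (2, -4, 0)ᵀ
v_2 = (1, 0, 0)ᵀ

Let N = A − (2)·I. We want v_2 with N^2 v_2 = 0 but N^1 v_2 ≠ 0; then v_{j-1} := N · v_j for j = 2, …, 2.

Pick v_2 = (1, 0, 0)ᵀ.
Then v_1 = N · v_2 = (2, -4, 0)ᵀ.

Sanity check: (A − (2)·I) v_1 = (0, 0, 0)ᵀ = 0. ✓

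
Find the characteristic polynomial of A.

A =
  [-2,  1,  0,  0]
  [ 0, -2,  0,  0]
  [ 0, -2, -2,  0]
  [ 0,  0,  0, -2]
x^4 + 8*x^3 + 24*x^2 + 32*x + 16

Expanding det(x·I − A) (e.g. by cofactor expansion or by noting that A is similar to its Jordan form J, which has the same characteristic polynomial as A) gives
  χ_A(x) = x^4 + 8*x^3 + 24*x^2 + 32*x + 16
which factors as (x + 2)^4. The eigenvalues (with algebraic multiplicities) are λ = -2 with multiplicity 4.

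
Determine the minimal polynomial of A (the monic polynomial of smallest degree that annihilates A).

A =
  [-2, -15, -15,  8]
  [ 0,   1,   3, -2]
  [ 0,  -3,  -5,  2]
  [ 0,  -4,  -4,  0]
x^3 + 4*x^2 + 4*x

The characteristic polynomial is χ_A(x) = x*(x + 2)^3, so the eigenvalues are known. The minimal polynomial is
  m_A(x) = Π_λ (x − λ)^{k_λ}
where k_λ is the size of the *largest* Jordan block for λ (equivalently, the smallest k with (A − λI)^k v = 0 for every generalised eigenvector v of λ).

  λ = -2: largest Jordan block has size 2, contributing (x + 2)^2
  λ = 0: largest Jordan block has size 1, contributing (x − 0)

So m_A(x) = x*(x + 2)^2 = x^3 + 4*x^2 + 4*x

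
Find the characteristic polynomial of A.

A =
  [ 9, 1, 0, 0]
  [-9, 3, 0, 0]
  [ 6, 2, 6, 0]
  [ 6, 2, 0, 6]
x^4 - 24*x^3 + 216*x^2 - 864*x + 1296

Expanding det(x·I − A) (e.g. by cofactor expansion or by noting that A is similar to its Jordan form J, which has the same characteristic polynomial as A) gives
  χ_A(x) = x^4 - 24*x^3 + 216*x^2 - 864*x + 1296
which factors as (x - 6)^4. The eigenvalues (with algebraic multiplicities) are λ = 6 with multiplicity 4.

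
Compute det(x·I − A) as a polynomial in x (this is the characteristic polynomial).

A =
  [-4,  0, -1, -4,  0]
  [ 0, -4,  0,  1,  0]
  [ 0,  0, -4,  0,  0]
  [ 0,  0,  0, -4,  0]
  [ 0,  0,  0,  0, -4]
x^5 + 20*x^4 + 160*x^3 + 640*x^2 + 1280*x + 1024

Expanding det(x·I − A) (e.g. by cofactor expansion or by noting that A is similar to its Jordan form J, which has the same characteristic polynomial as A) gives
  χ_A(x) = x^5 + 20*x^4 + 160*x^3 + 640*x^2 + 1280*x + 1024
which factors as (x + 4)^5. The eigenvalues (with algebraic multiplicities) are λ = -4 with multiplicity 5.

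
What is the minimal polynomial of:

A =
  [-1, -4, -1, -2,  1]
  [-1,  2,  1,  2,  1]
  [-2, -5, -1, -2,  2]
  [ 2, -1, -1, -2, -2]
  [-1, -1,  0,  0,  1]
x^3 + x^2

The characteristic polynomial is χ_A(x) = x^4*(x + 1), so the eigenvalues are known. The minimal polynomial is
  m_A(x) = Π_λ (x − λ)^{k_λ}
where k_λ is the size of the *largest* Jordan block for λ (equivalently, the smallest k with (A − λI)^k v = 0 for every generalised eigenvector v of λ).

  λ = -1: largest Jordan block has size 1, contributing (x + 1)
  λ = 0: largest Jordan block has size 2, contributing (x − 0)^2

So m_A(x) = x^2*(x + 1) = x^3 + x^2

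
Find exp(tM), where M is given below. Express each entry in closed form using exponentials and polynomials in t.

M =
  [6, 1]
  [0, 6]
e^{tM} =
  [exp(6*t), t*exp(6*t)]
  [0, exp(6*t)]

Strategy: write M = P · J · P⁻¹ where J is a Jordan canonical form, so e^{tM} = P · e^{tJ} · P⁻¹, and e^{tJ} can be computed block-by-block.

M has Jordan form
J =
  [6, 1]
  [0, 6]
(up to reordering of blocks).

Per-block formulas:
  For a 2×2 Jordan block J_2(6): exp(t · J_2(6)) = e^(6t)·(I + t·N), where N is the 2×2 nilpotent shift.

After assembling e^{tJ} and conjugating by P, we get:

e^{tM} =
  [exp(6*t), t*exp(6*t)]
  [0, exp(6*t)]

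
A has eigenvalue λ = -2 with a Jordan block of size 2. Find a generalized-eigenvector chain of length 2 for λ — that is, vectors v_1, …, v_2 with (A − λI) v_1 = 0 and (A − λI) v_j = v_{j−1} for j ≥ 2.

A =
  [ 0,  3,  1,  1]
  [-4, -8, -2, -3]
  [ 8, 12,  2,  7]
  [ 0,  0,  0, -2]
A Jordan chain for λ = -2 of length 2:
v_1 = (2, -4, 8, 0)ᵀ
v_2 = (1, 0, 0, 0)ᵀ

Let N = A − (-2)·I. We want v_2 with N^2 v_2 = 0 but N^1 v_2 ≠ 0; then v_{j-1} := N · v_j for j = 2, …, 2.

Pick v_2 = (1, 0, 0, 0)ᵀ.
Then v_1 = N · v_2 = (2, -4, 8, 0)ᵀ.

Sanity check: (A − (-2)·I) v_1 = (0, 0, 0, 0)ᵀ = 0. ✓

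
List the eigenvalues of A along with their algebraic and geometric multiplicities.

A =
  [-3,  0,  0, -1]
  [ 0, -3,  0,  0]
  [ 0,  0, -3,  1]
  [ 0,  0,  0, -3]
λ = -3: alg = 4, geom = 3

Step 1 — factor the characteristic polynomial to read off the algebraic multiplicities:
  χ_A(x) = (x + 3)^4

Step 2 — compute geometric multiplicities via the rank-nullity identity g(λ) = n − rank(A − λI):
  rank(A − (-3)·I) = 1, so dim ker(A − (-3)·I) = n − 1 = 3

Summary:
  λ = -3: algebraic multiplicity = 4, geometric multiplicity = 3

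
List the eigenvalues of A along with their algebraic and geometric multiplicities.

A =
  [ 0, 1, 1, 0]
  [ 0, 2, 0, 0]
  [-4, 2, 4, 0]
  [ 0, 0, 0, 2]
λ = 2: alg = 4, geom = 3

Step 1 — factor the characteristic polynomial to read off the algebraic multiplicities:
  χ_A(x) = (x - 2)^4

Step 2 — compute geometric multiplicities via the rank-nullity identity g(λ) = n − rank(A − λI):
  rank(A − (2)·I) = 1, so dim ker(A − (2)·I) = n − 1 = 3

Summary:
  λ = 2: algebraic multiplicity = 4, geometric multiplicity = 3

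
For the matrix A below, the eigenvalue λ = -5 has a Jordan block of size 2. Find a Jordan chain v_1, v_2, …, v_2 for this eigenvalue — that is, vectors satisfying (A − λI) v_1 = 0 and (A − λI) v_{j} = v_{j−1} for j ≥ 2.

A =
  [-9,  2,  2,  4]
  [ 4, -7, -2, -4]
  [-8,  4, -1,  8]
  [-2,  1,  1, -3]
A Jordan chain for λ = -5 of length 2:
v_1 = (-4, 4, -8, -2)ᵀ
v_2 = (1, 0, 0, 0)ᵀ

Let N = A − (-5)·I. We want v_2 with N^2 v_2 = 0 but N^1 v_2 ≠ 0; then v_{j-1} := N · v_j for j = 2, …, 2.

Pick v_2 = (1, 0, 0, 0)ᵀ.
Then v_1 = N · v_2 = (-4, 4, -8, -2)ᵀ.

Sanity check: (A − (-5)·I) v_1 = (0, 0, 0, 0)ᵀ = 0. ✓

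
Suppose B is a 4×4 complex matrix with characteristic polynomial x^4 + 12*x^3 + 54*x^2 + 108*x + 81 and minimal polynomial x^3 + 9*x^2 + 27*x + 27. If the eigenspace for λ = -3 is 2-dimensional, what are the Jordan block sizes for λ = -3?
Block sizes for λ = -3: [3, 1]

Step 1 — from the characteristic polynomial, algebraic multiplicity of λ = -3 is 4. From dim ker(B − (-3)·I) = 2, there are exactly 2 Jordan blocks for λ = -3.
Step 2 — from the minimal polynomial, the factor (x + 3)^3 tells us the largest block for λ = -3 has size 3.
Step 3 — with total size 4, 2 blocks, and largest block 3, the block sizes (in nonincreasing order) are [3, 1].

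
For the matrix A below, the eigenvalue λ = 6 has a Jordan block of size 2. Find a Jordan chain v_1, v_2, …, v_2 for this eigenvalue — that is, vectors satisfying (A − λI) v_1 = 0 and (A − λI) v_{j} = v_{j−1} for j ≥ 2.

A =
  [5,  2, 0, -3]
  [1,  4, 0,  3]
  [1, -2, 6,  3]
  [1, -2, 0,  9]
A Jordan chain for λ = 6 of length 2:
v_1 = (-1, 1, 1, 1)ᵀ
v_2 = (1, 0, 0, 0)ᵀ

Let N = A − (6)·I. We want v_2 with N^2 v_2 = 0 but N^1 v_2 ≠ 0; then v_{j-1} := N · v_j for j = 2, …, 2.

Pick v_2 = (1, 0, 0, 0)ᵀ.
Then v_1 = N · v_2 = (-1, 1, 1, 1)ᵀ.

Sanity check: (A − (6)·I) v_1 = (0, 0, 0, 0)ᵀ = 0. ✓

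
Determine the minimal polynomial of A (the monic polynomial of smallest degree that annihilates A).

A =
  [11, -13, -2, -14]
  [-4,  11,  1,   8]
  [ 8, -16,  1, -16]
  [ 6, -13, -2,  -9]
x^4 - 14*x^3 + 72*x^2 - 162*x + 135

The characteristic polynomial is χ_A(x) = (x - 5)*(x - 3)^3, so the eigenvalues are known. The minimal polynomial is
  m_A(x) = Π_λ (x − λ)^{k_λ}
where k_λ is the size of the *largest* Jordan block for λ (equivalently, the smallest k with (A − λI)^k v = 0 for every generalised eigenvector v of λ).

  λ = 3: largest Jordan block has size 3, contributing (x − 3)^3
  λ = 5: largest Jordan block has size 1, contributing (x − 5)

So m_A(x) = (x - 5)*(x - 3)^3 = x^4 - 14*x^3 + 72*x^2 - 162*x + 135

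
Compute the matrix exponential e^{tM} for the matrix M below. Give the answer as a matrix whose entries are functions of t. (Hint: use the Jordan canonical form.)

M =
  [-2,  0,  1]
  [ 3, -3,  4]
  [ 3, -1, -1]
e^{tM} =
  [3*t^2*exp(-2*t)/2 + exp(-2*t), -t^2*exp(-2*t)/2, t^2*exp(-2*t)/2 + t*exp(-2*t)]
  [9*t^2*exp(-2*t)/2 + 3*t*exp(-2*t), -3*t^2*exp(-2*t)/2 - t*exp(-2*t) + exp(-2*t), 3*t^2*exp(-2*t)/2 + 4*t*exp(-2*t)]
  [3*t*exp(-2*t), -t*exp(-2*t), t*exp(-2*t) + exp(-2*t)]

Strategy: write M = P · J · P⁻¹ where J is a Jordan canonical form, so e^{tM} = P · e^{tJ} · P⁻¹, and e^{tJ} can be computed block-by-block.

M has Jordan form
J =
  [-2,  1,  0]
  [ 0, -2,  1]
  [ 0,  0, -2]
(up to reordering of blocks).

Per-block formulas:
  For a 3×3 Jordan block J_3(-2): exp(t · J_3(-2)) = e^(-2t)·(I + t·N + (t^2/2)·N^2), where N is the 3×3 nilpotent shift.

After assembling e^{tJ} and conjugating by P, we get:

e^{tM} =
  [3*t^2*exp(-2*t)/2 + exp(-2*t), -t^2*exp(-2*t)/2, t^2*exp(-2*t)/2 + t*exp(-2*t)]
  [9*t^2*exp(-2*t)/2 + 3*t*exp(-2*t), -3*t^2*exp(-2*t)/2 - t*exp(-2*t) + exp(-2*t), 3*t^2*exp(-2*t)/2 + 4*t*exp(-2*t)]
  [3*t*exp(-2*t), -t*exp(-2*t), t*exp(-2*t) + exp(-2*t)]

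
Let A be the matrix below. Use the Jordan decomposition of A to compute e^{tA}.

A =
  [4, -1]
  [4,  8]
e^{tA} =
  [-2*t*exp(6*t) + exp(6*t), -t*exp(6*t)]
  [4*t*exp(6*t), 2*t*exp(6*t) + exp(6*t)]

Strategy: write A = P · J · P⁻¹ where J is a Jordan canonical form, so e^{tA} = P · e^{tJ} · P⁻¹, and e^{tJ} can be computed block-by-block.

A has Jordan form
J =
  [6, 1]
  [0, 6]
(up to reordering of blocks).

Per-block formulas:
  For a 2×2 Jordan block J_2(6): exp(t · J_2(6)) = e^(6t)·(I + t·N), where N is the 2×2 nilpotent shift.

After assembling e^{tJ} and conjugating by P, we get:

e^{tA} =
  [-2*t*exp(6*t) + exp(6*t), -t*exp(6*t)]
  [4*t*exp(6*t), 2*t*exp(6*t) + exp(6*t)]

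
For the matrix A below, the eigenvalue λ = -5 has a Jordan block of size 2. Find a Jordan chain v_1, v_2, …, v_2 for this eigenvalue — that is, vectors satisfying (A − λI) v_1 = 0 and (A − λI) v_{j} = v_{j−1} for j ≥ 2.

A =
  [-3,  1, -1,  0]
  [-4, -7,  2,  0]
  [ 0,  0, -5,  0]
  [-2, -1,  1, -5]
A Jordan chain for λ = -5 of length 2:
v_1 = (2, -4, 0, -2)ᵀ
v_2 = (1, 0, 0, 0)ᵀ

Let N = A − (-5)·I. We want v_2 with N^2 v_2 = 0 but N^1 v_2 ≠ 0; then v_{j-1} := N · v_j for j = 2, …, 2.

Pick v_2 = (1, 0, 0, 0)ᵀ.
Then v_1 = N · v_2 = (2, -4, 0, -2)ᵀ.

Sanity check: (A − (-5)·I) v_1 = (0, 0, 0, 0)ᵀ = 0. ✓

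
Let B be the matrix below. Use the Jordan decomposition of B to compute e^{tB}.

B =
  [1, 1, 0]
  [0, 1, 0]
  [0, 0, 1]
e^{tB} =
  [exp(t), t*exp(t), 0]
  [0, exp(t), 0]
  [0, 0, exp(t)]

Strategy: write B = P · J · P⁻¹ where J is a Jordan canonical form, so e^{tB} = P · e^{tJ} · P⁻¹, and e^{tJ} can be computed block-by-block.

B has Jordan form
J =
  [1, 1, 0]
  [0, 1, 0]
  [0, 0, 1]
(up to reordering of blocks).

Per-block formulas:
  For a 1×1 block at λ = 1: exp(t · [1]) = [e^(1t)].
  For a 2×2 Jordan block J_2(1): exp(t · J_2(1)) = e^(1t)·(I + t·N), where N is the 2×2 nilpotent shift.

After assembling e^{tJ} and conjugating by P, we get:

e^{tB} =
  [exp(t), t*exp(t), 0]
  [0, exp(t), 0]
  [0, 0, exp(t)]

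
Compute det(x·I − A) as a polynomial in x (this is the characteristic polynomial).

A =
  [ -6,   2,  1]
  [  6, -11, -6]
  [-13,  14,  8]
x^3 + 9*x^2 + 15*x - 25

Expanding det(x·I − A) (e.g. by cofactor expansion or by noting that A is similar to its Jordan form J, which has the same characteristic polynomial as A) gives
  χ_A(x) = x^3 + 9*x^2 + 15*x - 25
which factors as (x - 1)*(x + 5)^2. The eigenvalues (with algebraic multiplicities) are λ = -5 with multiplicity 2, λ = 1 with multiplicity 1.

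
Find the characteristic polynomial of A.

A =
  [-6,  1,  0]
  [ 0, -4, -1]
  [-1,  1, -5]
x^3 + 15*x^2 + 75*x + 125

Expanding det(x·I − A) (e.g. by cofactor expansion or by noting that A is similar to its Jordan form J, which has the same characteristic polynomial as A) gives
  χ_A(x) = x^3 + 15*x^2 + 75*x + 125
which factors as (x + 5)^3. The eigenvalues (with algebraic multiplicities) are λ = -5 with multiplicity 3.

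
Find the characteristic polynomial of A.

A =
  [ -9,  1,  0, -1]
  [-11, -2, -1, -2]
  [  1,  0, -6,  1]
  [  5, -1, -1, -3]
x^4 + 20*x^3 + 150*x^2 + 500*x + 625

Expanding det(x·I − A) (e.g. by cofactor expansion or by noting that A is similar to its Jordan form J, which has the same characteristic polynomial as A) gives
  χ_A(x) = x^4 + 20*x^3 + 150*x^2 + 500*x + 625
which factors as (x + 5)^4. The eigenvalues (with algebraic multiplicities) are λ = -5 with multiplicity 4.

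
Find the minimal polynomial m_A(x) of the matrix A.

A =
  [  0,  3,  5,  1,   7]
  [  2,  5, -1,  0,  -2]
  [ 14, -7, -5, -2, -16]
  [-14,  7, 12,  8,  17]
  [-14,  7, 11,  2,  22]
x^3 - 18*x^2 + 108*x - 216

The characteristic polynomial is χ_A(x) = (x - 6)^5, so the eigenvalues are known. The minimal polynomial is
  m_A(x) = Π_λ (x − λ)^{k_λ}
where k_λ is the size of the *largest* Jordan block for λ (equivalently, the smallest k with (A − λI)^k v = 0 for every generalised eigenvector v of λ).

  λ = 6: largest Jordan block has size 3, contributing (x − 6)^3

So m_A(x) = (x - 6)^3 = x^3 - 18*x^2 + 108*x - 216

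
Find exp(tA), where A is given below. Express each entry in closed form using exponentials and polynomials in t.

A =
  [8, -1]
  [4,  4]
e^{tA} =
  [2*t*exp(6*t) + exp(6*t), -t*exp(6*t)]
  [4*t*exp(6*t), -2*t*exp(6*t) + exp(6*t)]

Strategy: write A = P · J · P⁻¹ where J is a Jordan canonical form, so e^{tA} = P · e^{tJ} · P⁻¹, and e^{tJ} can be computed block-by-block.

A has Jordan form
J =
  [6, 1]
  [0, 6]
(up to reordering of blocks).

Per-block formulas:
  For a 2×2 Jordan block J_2(6): exp(t · J_2(6)) = e^(6t)·(I + t·N), where N is the 2×2 nilpotent shift.

After assembling e^{tJ} and conjugating by P, we get:

e^{tA} =
  [2*t*exp(6*t) + exp(6*t), -t*exp(6*t)]
  [4*t*exp(6*t), -2*t*exp(6*t) + exp(6*t)]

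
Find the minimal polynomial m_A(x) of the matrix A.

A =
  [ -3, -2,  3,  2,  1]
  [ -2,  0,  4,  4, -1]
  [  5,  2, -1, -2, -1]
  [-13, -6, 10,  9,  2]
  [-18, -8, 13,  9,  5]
x^3 - 6*x^2 + 12*x - 8

The characteristic polynomial is χ_A(x) = (x - 2)^5, so the eigenvalues are known. The minimal polynomial is
  m_A(x) = Π_λ (x − λ)^{k_λ}
where k_λ is the size of the *largest* Jordan block for λ (equivalently, the smallest k with (A − λI)^k v = 0 for every generalised eigenvector v of λ).

  λ = 2: largest Jordan block has size 3, contributing (x − 2)^3

So m_A(x) = (x - 2)^3 = x^3 - 6*x^2 + 12*x - 8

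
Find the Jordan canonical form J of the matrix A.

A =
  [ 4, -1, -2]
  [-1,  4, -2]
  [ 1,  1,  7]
J_2(5) ⊕ J_1(5)

The characteristic polynomial is
  det(x·I − A) = x^3 - 15*x^2 + 75*x - 125 = (x - 5)^3

Eigenvalues and multiplicities (the geometric multiplicity of λ is n − rank(A − λI), which equals the number of Jordan blocks for λ):
  λ = 5: algebraic multiplicity = 3, geometric multiplicity = 2

Determining the block sizes for each eigenvalue:
  λ = 5: 2 blocks summing to 3 forces exactly one block of size 2 and the rest size 1 → block sizes [2, 1]

Assembling the blocks gives a Jordan form
J =
  [5, 1, 0]
  [0, 5, 0]
  [0, 0, 5]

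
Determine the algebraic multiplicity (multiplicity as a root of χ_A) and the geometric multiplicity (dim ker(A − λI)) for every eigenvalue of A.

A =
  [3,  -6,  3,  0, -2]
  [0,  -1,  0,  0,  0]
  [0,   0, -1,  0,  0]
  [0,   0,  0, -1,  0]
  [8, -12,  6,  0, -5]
λ = -1: alg = 5, geom = 4

Step 1 — factor the characteristic polynomial to read off the algebraic multiplicities:
  χ_A(x) = (x + 1)^5

Step 2 — compute geometric multiplicities via the rank-nullity identity g(λ) = n − rank(A − λI):
  rank(A − (-1)·I) = 1, so dim ker(A − (-1)·I) = n − 1 = 4

Summary:
  λ = -1: algebraic multiplicity = 5, geometric multiplicity = 4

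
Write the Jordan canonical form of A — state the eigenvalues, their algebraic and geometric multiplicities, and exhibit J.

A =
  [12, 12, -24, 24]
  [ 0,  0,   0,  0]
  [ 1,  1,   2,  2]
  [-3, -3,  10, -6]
J_1(0) ⊕ J_1(0) ⊕ J_2(4)

The characteristic polynomial is
  det(x·I − A) = x^4 - 8*x^3 + 16*x^2 = x^2*(x - 4)^2

Eigenvalues and multiplicities (the geometric multiplicity of λ is n − rank(A − λI), which equals the number of Jordan blocks for λ):
  λ = 0: algebraic multiplicity = 2, geometric multiplicity = 2
  λ = 4: algebraic multiplicity = 2, geometric multiplicity = 1

Determining the block sizes for each eigenvalue:
  λ = 0: gm = am = 2, so every block has size 1 → block sizes [1, 1]
  λ = 4: one block (gm = 1), so the single block has size am = 2 → block sizes [2]

Assembling the blocks gives a Jordan form
J =
  [0, 0, 0, 0]
  [0, 0, 0, 0]
  [0, 0, 4, 1]
  [0, 0, 0, 4]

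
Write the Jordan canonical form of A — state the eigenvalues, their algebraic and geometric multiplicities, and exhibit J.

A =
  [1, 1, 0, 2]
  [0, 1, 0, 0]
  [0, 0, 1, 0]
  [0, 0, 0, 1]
J_2(1) ⊕ J_1(1) ⊕ J_1(1)

The characteristic polynomial is
  det(x·I − A) = x^4 - 4*x^3 + 6*x^2 - 4*x + 1 = (x - 1)^4

Eigenvalues and multiplicities (the geometric multiplicity of λ is n − rank(A − λI), which equals the number of Jordan blocks for λ):
  λ = 1: algebraic multiplicity = 4, geometric multiplicity = 3

Determining the block sizes for each eigenvalue:
  λ = 1: 3 blocks summing to 4 forces exactly one block of size 2 and the rest size 1 → block sizes [2, 1, 1]

Assembling the blocks gives a Jordan form
J =
  [1, 1, 0, 0]
  [0, 1, 0, 0]
  [0, 0, 1, 0]
  [0, 0, 0, 1]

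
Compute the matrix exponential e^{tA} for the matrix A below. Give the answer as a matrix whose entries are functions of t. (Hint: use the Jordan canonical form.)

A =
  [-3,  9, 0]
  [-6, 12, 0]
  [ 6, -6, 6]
e^{tA} =
  [-2*exp(6*t) + 3*exp(3*t), 3*exp(6*t) - 3*exp(3*t), 0]
  [-2*exp(6*t) + 2*exp(3*t), 3*exp(6*t) - 2*exp(3*t), 0]
  [2*exp(6*t) - 2*exp(3*t), -2*exp(6*t) + 2*exp(3*t), exp(6*t)]

Strategy: write A = P · J · P⁻¹ where J is a Jordan canonical form, so e^{tA} = P · e^{tJ} · P⁻¹, and e^{tJ} can be computed block-by-block.

A has Jordan form
J =
  [3, 0, 0]
  [0, 6, 0]
  [0, 0, 6]
(up to reordering of blocks).

Per-block formulas:
  For a 1×1 block at λ = 6: exp(t · [6]) = [e^(6t)].
  For a 1×1 block at λ = 3: exp(t · [3]) = [e^(3t)].

After assembling e^{tJ} and conjugating by P, we get:

e^{tA} =
  [-2*exp(6*t) + 3*exp(3*t), 3*exp(6*t) - 3*exp(3*t), 0]
  [-2*exp(6*t) + 2*exp(3*t), 3*exp(6*t) - 2*exp(3*t), 0]
  [2*exp(6*t) - 2*exp(3*t), -2*exp(6*t) + 2*exp(3*t), exp(6*t)]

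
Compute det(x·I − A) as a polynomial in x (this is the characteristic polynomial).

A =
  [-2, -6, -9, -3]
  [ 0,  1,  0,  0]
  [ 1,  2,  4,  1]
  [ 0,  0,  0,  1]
x^4 - 4*x^3 + 6*x^2 - 4*x + 1

Expanding det(x·I − A) (e.g. by cofactor expansion or by noting that A is similar to its Jordan form J, which has the same characteristic polynomial as A) gives
  χ_A(x) = x^4 - 4*x^3 + 6*x^2 - 4*x + 1
which factors as (x - 1)^4. The eigenvalues (with algebraic multiplicities) are λ = 1 with multiplicity 4.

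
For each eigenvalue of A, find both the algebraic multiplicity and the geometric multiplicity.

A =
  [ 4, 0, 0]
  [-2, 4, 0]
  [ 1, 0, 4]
λ = 4: alg = 3, geom = 2

Step 1 — factor the characteristic polynomial to read off the algebraic multiplicities:
  χ_A(x) = (x - 4)^3

Step 2 — compute geometric multiplicities via the rank-nullity identity g(λ) = n − rank(A − λI):
  rank(A − (4)·I) = 1, so dim ker(A − (4)·I) = n − 1 = 2

Summary:
  λ = 4: algebraic multiplicity = 3, geometric multiplicity = 2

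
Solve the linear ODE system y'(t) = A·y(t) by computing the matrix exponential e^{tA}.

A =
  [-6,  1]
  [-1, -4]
e^{tA} =
  [-t*exp(-5*t) + exp(-5*t), t*exp(-5*t)]
  [-t*exp(-5*t), t*exp(-5*t) + exp(-5*t)]

Strategy: write A = P · J · P⁻¹ where J is a Jordan canonical form, so e^{tA} = P · e^{tJ} · P⁻¹, and e^{tJ} can be computed block-by-block.

A has Jordan form
J =
  [-5,  1]
  [ 0, -5]
(up to reordering of blocks).

Per-block formulas:
  For a 2×2 Jordan block J_2(-5): exp(t · J_2(-5)) = e^(-5t)·(I + t·N), where N is the 2×2 nilpotent shift.

After assembling e^{tJ} and conjugating by P, we get:

e^{tA} =
  [-t*exp(-5*t) + exp(-5*t), t*exp(-5*t)]
  [-t*exp(-5*t), t*exp(-5*t) + exp(-5*t)]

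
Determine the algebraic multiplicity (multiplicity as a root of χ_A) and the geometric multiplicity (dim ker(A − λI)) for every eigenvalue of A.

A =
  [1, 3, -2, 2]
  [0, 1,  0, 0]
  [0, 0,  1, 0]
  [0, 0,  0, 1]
λ = 1: alg = 4, geom = 3

Step 1 — factor the characteristic polynomial to read off the algebraic multiplicities:
  χ_A(x) = (x - 1)^4

Step 2 — compute geometric multiplicities via the rank-nullity identity g(λ) = n − rank(A − λI):
  rank(A − (1)·I) = 1, so dim ker(A − (1)·I) = n − 1 = 3

Summary:
  λ = 1: algebraic multiplicity = 4, geometric multiplicity = 3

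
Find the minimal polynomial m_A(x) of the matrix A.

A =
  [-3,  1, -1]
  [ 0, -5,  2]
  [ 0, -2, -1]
x^2 + 6*x + 9

The characteristic polynomial is χ_A(x) = (x + 3)^3, so the eigenvalues are known. The minimal polynomial is
  m_A(x) = Π_λ (x − λ)^{k_λ}
where k_λ is the size of the *largest* Jordan block for λ (equivalently, the smallest k with (A − λI)^k v = 0 for every generalised eigenvector v of λ).

  λ = -3: largest Jordan block has size 2, contributing (x + 3)^2

So m_A(x) = (x + 3)^2 = x^2 + 6*x + 9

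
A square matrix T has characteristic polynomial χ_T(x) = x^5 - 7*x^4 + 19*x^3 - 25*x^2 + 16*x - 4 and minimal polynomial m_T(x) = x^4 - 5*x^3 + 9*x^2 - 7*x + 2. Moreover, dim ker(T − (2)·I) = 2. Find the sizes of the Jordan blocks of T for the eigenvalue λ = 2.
Block sizes for λ = 2: [1, 1]

Step 1 — from the characteristic polynomial, algebraic multiplicity of λ = 2 is 2. From dim ker(T − (2)·I) = 2, there are exactly 2 Jordan blocks for λ = 2.
Step 2 — from the minimal polynomial, the factor (x − 2) tells us the largest block for λ = 2 has size 1.
Step 3 — with total size 2, 2 blocks, and largest block 1, the block sizes (in nonincreasing order) are [1, 1].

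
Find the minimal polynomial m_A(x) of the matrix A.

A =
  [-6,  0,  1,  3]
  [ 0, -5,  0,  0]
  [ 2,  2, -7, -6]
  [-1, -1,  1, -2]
x^3 + 15*x^2 + 75*x + 125

The characteristic polynomial is χ_A(x) = (x + 5)^4, so the eigenvalues are known. The minimal polynomial is
  m_A(x) = Π_λ (x − λ)^{k_λ}
where k_λ is the size of the *largest* Jordan block for λ (equivalently, the smallest k with (A − λI)^k v = 0 for every generalised eigenvector v of λ).

  λ = -5: largest Jordan block has size 3, contributing (x + 5)^3

So m_A(x) = (x + 5)^3 = x^3 + 15*x^2 + 75*x + 125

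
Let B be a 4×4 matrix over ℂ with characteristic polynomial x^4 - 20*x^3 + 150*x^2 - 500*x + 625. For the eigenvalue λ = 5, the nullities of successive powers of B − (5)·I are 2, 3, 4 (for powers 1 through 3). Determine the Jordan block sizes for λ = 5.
Block sizes for λ = 5: [3, 1]

From the dimensions of kernels of powers, the number of Jordan blocks of size at least j is d_j − d_{j−1} where d_j = dim ker(N^j) (with d_0 = 0). Computing the differences gives [2, 1, 1].
The number of blocks of size exactly k is (#blocks of size ≥ k) − (#blocks of size ≥ k + 1), so the partition is: 1 block(s) of size 1, 1 block(s) of size 3.
In nonincreasing order the block sizes are [3, 1].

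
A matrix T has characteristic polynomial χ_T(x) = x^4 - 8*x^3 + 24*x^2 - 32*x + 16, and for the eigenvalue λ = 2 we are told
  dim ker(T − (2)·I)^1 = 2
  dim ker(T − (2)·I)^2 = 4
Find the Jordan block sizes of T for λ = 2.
Block sizes for λ = 2: [2, 2]

From the dimensions of kernels of powers, the number of Jordan blocks of size at least j is d_j − d_{j−1} where d_j = dim ker(N^j) (with d_0 = 0). Computing the differences gives [2, 2].
The number of blocks of size exactly k is (#blocks of size ≥ k) − (#blocks of size ≥ k + 1), so the partition is: 2 block(s) of size 2.
In nonincreasing order the block sizes are [2, 2].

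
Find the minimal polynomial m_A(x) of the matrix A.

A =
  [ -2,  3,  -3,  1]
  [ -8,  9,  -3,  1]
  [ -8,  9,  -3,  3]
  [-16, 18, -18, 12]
x^3 - 10*x^2 + 28*x - 24

The characteristic polynomial is χ_A(x) = (x - 6)^2*(x - 2)^2, so the eigenvalues are known. The minimal polynomial is
  m_A(x) = Π_λ (x − λ)^{k_λ}
where k_λ is the size of the *largest* Jordan block for λ (equivalently, the smallest k with (A − λI)^k v = 0 for every generalised eigenvector v of λ).

  λ = 2: largest Jordan block has size 2, contributing (x − 2)^2
  λ = 6: largest Jordan block has size 1, contributing (x − 6)

So m_A(x) = (x - 6)*(x - 2)^2 = x^3 - 10*x^2 + 28*x - 24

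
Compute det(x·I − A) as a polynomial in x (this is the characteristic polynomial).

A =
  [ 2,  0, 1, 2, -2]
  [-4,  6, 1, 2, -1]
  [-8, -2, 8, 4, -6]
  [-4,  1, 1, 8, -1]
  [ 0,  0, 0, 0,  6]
x^5 - 30*x^4 + 360*x^3 - 2160*x^2 + 6480*x - 7776

Expanding det(x·I − A) (e.g. by cofactor expansion or by noting that A is similar to its Jordan form J, which has the same characteristic polynomial as A) gives
  χ_A(x) = x^5 - 30*x^4 + 360*x^3 - 2160*x^2 + 6480*x - 7776
which factors as (x - 6)^5. The eigenvalues (with algebraic multiplicities) are λ = 6 with multiplicity 5.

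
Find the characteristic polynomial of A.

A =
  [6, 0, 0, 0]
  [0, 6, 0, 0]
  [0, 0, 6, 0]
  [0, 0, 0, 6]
x^4 - 24*x^3 + 216*x^2 - 864*x + 1296

Expanding det(x·I − A) (e.g. by cofactor expansion or by noting that A is similar to its Jordan form J, which has the same characteristic polynomial as A) gives
  χ_A(x) = x^4 - 24*x^3 + 216*x^2 - 864*x + 1296
which factors as (x - 6)^4. The eigenvalues (with algebraic multiplicities) are λ = 6 with multiplicity 4.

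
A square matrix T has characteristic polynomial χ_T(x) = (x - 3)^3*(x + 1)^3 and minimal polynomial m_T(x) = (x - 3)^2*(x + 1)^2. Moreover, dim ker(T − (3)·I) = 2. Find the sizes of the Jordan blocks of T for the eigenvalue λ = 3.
Block sizes for λ = 3: [2, 1]

Step 1 — from the characteristic polynomial, algebraic multiplicity of λ = 3 is 3. From dim ker(T − (3)·I) = 2, there are exactly 2 Jordan blocks for λ = 3.
Step 2 — from the minimal polynomial, the factor (x − 3)^2 tells us the largest block for λ = 3 has size 2.
Step 3 — with total size 3, 2 blocks, and largest block 2, the block sizes (in nonincreasing order) are [2, 1].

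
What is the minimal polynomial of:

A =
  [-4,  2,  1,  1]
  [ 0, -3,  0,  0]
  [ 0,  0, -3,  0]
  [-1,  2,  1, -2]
x^2 + 6*x + 9

The characteristic polynomial is χ_A(x) = (x + 3)^4, so the eigenvalues are known. The minimal polynomial is
  m_A(x) = Π_λ (x − λ)^{k_λ}
where k_λ is the size of the *largest* Jordan block for λ (equivalently, the smallest k with (A − λI)^k v = 0 for every generalised eigenvector v of λ).

  λ = -3: largest Jordan block has size 2, contributing (x + 3)^2

So m_A(x) = (x + 3)^2 = x^2 + 6*x + 9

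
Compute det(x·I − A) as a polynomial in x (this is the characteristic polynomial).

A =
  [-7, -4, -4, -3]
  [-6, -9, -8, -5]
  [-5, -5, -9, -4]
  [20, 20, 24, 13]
x^4 + 12*x^3 + 54*x^2 + 108*x + 81

Expanding det(x·I − A) (e.g. by cofactor expansion or by noting that A is similar to its Jordan form J, which has the same characteristic polynomial as A) gives
  χ_A(x) = x^4 + 12*x^3 + 54*x^2 + 108*x + 81
which factors as (x + 3)^4. The eigenvalues (with algebraic multiplicities) are λ = -3 with multiplicity 4.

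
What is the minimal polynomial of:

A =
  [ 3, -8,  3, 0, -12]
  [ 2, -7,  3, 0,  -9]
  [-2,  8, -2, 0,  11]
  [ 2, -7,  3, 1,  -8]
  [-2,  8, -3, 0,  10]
x^3 - 3*x^2 + 3*x - 1

The characteristic polynomial is χ_A(x) = (x - 1)^5, so the eigenvalues are known. The minimal polynomial is
  m_A(x) = Π_λ (x − λ)^{k_λ}
where k_λ is the size of the *largest* Jordan block for λ (equivalently, the smallest k with (A − λI)^k v = 0 for every generalised eigenvector v of λ).

  λ = 1: largest Jordan block has size 3, contributing (x − 1)^3

So m_A(x) = (x - 1)^3 = x^3 - 3*x^2 + 3*x - 1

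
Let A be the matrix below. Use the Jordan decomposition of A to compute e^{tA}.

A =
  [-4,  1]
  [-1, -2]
e^{tA} =
  [-t*exp(-3*t) + exp(-3*t), t*exp(-3*t)]
  [-t*exp(-3*t), t*exp(-3*t) + exp(-3*t)]

Strategy: write A = P · J · P⁻¹ where J is a Jordan canonical form, so e^{tA} = P · e^{tJ} · P⁻¹, and e^{tJ} can be computed block-by-block.

A has Jordan form
J =
  [-3,  1]
  [ 0, -3]
(up to reordering of blocks).

Per-block formulas:
  For a 2×2 Jordan block J_2(-3): exp(t · J_2(-3)) = e^(-3t)·(I + t·N), where N is the 2×2 nilpotent shift.

After assembling e^{tJ} and conjugating by P, we get:

e^{tA} =
  [-t*exp(-3*t) + exp(-3*t), t*exp(-3*t)]
  [-t*exp(-3*t), t*exp(-3*t) + exp(-3*t)]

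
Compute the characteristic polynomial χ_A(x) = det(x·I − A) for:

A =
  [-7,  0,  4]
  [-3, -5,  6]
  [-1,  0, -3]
x^3 + 15*x^2 + 75*x + 125

Expanding det(x·I − A) (e.g. by cofactor expansion or by noting that A is similar to its Jordan form J, which has the same characteristic polynomial as A) gives
  χ_A(x) = x^3 + 15*x^2 + 75*x + 125
which factors as (x + 5)^3. The eigenvalues (with algebraic multiplicities) are λ = -5 with multiplicity 3.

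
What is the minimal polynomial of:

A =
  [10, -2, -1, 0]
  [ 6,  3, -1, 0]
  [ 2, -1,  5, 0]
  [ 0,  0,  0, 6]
x^3 - 18*x^2 + 108*x - 216

The characteristic polynomial is χ_A(x) = (x - 6)^4, so the eigenvalues are known. The minimal polynomial is
  m_A(x) = Π_λ (x − λ)^{k_λ}
where k_λ is the size of the *largest* Jordan block for λ (equivalently, the smallest k with (A − λI)^k v = 0 for every generalised eigenvector v of λ).

  λ = 6: largest Jordan block has size 3, contributing (x − 6)^3

So m_A(x) = (x - 6)^3 = x^3 - 18*x^2 + 108*x - 216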